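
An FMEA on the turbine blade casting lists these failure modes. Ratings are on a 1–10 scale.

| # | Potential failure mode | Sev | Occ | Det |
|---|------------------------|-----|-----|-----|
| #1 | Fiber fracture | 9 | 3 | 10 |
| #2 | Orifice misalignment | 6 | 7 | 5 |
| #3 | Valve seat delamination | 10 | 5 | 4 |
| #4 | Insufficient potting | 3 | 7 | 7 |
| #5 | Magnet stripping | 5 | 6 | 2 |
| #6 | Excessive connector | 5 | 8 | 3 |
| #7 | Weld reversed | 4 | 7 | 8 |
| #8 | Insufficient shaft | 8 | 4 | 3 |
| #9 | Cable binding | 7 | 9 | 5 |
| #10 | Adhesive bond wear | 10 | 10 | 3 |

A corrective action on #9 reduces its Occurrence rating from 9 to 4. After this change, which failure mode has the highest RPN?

#10

RPN = Severity × Occurrence × Detection:
  #1: 9 × 3 × 10 = 270
  #2: 6 × 7 × 5 = 210
  #3: 10 × 5 × 4 = 200
  #4: 3 × 7 × 7 = 147
  #5: 5 × 6 × 2 = 60
  #6: 5 × 8 × 3 = 120
  #7: 4 × 7 × 8 = 224
  #8: 8 × 4 × 3 = 96
  #9: 7 × 9 × 5 = 315
  #10: 10 × 10 × 3 = 300
After action: #9 → 7 × 4 × 5 = 140.
Revised RPNs: #10=300, #1=270, #7=224, #2=210, #3=200, #4=147, #9=140, #6=120, #8=96, #5=60.
Highest is now #10 (300).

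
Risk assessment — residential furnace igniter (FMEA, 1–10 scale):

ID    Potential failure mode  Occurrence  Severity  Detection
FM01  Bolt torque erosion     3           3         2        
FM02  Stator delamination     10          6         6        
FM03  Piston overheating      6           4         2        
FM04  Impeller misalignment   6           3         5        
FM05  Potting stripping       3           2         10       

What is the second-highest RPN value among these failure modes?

RPN = Severity × Occurrence × Detection:
  FM01: 3 × 3 × 2 = 18
  FM02: 6 × 10 × 6 = 360
  FM03: 4 × 6 × 2 = 48
  FM04: 3 × 6 × 5 = 90
  FM05: 2 × 3 × 10 = 60
Sorted descending: 360, 90, 60, 48, 18.
The second-highest RPN is 90 (FM04).

90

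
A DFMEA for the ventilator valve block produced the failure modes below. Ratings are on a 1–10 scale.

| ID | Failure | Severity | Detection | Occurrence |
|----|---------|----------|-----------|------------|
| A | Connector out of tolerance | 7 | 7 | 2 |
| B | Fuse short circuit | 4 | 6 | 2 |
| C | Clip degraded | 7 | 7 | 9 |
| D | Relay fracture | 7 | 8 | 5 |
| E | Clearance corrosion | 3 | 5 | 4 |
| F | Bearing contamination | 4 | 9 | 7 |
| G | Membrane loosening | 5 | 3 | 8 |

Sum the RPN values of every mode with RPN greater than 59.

1251

RPN = Severity × Occurrence × Detection:
  A: 7 × 2 × 7 = 98
  B: 4 × 2 × 6 = 48
  C: 7 × 9 × 7 = 441
  D: 7 × 5 × 8 = 280
  E: 3 × 4 × 5 = 60
  F: 4 × 7 × 9 = 252
  G: 5 × 8 × 3 = 120
RPN > 59: A (98), C (441), D (280), E (60), F (252), G (120).
Sum: 98 + 441 + 280 + 60 + 252 + 120 = 1251.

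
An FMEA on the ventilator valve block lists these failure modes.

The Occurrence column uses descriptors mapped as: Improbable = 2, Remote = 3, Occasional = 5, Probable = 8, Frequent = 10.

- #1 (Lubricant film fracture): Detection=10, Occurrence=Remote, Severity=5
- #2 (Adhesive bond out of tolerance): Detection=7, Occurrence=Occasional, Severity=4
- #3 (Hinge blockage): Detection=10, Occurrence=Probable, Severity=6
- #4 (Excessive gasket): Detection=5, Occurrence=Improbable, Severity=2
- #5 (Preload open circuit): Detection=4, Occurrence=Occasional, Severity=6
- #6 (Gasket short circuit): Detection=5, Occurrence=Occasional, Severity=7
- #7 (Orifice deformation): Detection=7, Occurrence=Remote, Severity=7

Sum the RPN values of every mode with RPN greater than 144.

952

RPN = Severity × Occurrence × Detection:
  #1: 5 × 3 × 10 = 150
  #2: 4 × 5 × 7 = 140
  #3: 6 × 8 × 10 = 480
  #4: 2 × 2 × 5 = 20
  #5: 6 × 5 × 4 = 120
  #6: 7 × 5 × 5 = 175
  #7: 7 × 3 × 7 = 147
RPN > 144: #1 (150), #3 (480), #6 (175), #7 (147).
Sum: 150 + 480 + 175 + 147 = 952.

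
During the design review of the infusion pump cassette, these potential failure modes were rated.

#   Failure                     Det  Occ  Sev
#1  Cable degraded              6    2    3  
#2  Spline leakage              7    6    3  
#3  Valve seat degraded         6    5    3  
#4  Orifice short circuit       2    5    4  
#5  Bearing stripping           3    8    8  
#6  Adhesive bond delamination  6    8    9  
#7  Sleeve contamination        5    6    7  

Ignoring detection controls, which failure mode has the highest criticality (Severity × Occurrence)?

#6

Criticality = Severity × Occurrence:
  #1: 3 × 2 = 6
  #2: 3 × 6 = 18
  #3: 3 × 5 = 15
  #4: 4 × 5 = 20
  #5: 8 × 8 = 64
  #6: 9 × 8 = 72
  #7: 7 × 6 = 42
Highest criticality is 72 → #6.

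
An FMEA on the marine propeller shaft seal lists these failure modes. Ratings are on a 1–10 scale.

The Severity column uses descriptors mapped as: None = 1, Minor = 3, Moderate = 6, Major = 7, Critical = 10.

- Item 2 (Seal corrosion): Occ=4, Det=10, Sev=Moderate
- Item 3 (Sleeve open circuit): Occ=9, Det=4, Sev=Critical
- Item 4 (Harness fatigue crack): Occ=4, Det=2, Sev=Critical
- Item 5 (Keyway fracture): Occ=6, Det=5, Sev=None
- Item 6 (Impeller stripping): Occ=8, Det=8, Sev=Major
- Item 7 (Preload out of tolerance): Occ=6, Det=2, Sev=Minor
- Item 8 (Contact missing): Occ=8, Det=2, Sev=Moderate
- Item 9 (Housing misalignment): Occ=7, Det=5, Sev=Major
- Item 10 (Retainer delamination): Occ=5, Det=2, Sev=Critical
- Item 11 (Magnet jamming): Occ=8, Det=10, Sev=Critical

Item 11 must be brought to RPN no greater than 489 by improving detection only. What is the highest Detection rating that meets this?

Item 11: S=10, O=8, D=10 → current RPN = 800.
Fixed product = 80. Need 80 × D ≤ 489, so D ≤ 489/80 = 6.11.
Maximum integer Detection rating = 6 (gives RPN 480; D=7 would give 560 > 489).

6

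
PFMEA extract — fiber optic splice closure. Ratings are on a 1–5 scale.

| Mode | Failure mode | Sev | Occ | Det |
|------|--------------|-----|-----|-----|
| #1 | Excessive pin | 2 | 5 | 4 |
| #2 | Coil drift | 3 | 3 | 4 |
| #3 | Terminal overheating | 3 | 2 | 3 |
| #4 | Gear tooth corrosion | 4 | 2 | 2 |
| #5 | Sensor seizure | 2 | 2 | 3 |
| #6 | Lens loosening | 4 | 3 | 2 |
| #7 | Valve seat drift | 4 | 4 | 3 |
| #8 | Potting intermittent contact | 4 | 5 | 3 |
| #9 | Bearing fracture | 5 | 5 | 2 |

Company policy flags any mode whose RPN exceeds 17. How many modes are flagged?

RPN = Severity × Occurrence × Detection:
  #1: 2 × 5 × 4 = 40
  #2: 3 × 3 × 4 = 36
  #3: 3 × 2 × 3 = 18
  #4: 4 × 2 × 2 = 16
  #5: 2 × 2 × 3 = 12
  #6: 4 × 3 × 2 = 24
  #7: 4 × 4 × 3 = 48
  #8: 4 × 5 × 3 = 60
  #9: 5 × 5 × 2 = 50
Modes with RPN > 17: #1 (40), #2 (36), #3 (18), #6 (24), #7 (48), #8 (60), #9 (50) → 7.

7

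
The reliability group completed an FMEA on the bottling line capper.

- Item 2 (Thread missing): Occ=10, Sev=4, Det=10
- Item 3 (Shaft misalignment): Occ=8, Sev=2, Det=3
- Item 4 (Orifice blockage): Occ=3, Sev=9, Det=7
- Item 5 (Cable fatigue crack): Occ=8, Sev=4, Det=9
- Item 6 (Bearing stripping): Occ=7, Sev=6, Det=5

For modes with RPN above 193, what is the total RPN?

RPN = Severity × Occurrence × Detection:
  Item 2: 4 × 10 × 10 = 400
  Item 3: 2 × 8 × 3 = 48
  Item 4: 9 × 3 × 7 = 189
  Item 5: 4 × 8 × 9 = 288
  Item 6: 6 × 7 × 5 = 210
RPN > 193: Item 2 (400), Item 5 (288), Item 6 (210).
Sum: 400 + 288 + 210 = 898.

898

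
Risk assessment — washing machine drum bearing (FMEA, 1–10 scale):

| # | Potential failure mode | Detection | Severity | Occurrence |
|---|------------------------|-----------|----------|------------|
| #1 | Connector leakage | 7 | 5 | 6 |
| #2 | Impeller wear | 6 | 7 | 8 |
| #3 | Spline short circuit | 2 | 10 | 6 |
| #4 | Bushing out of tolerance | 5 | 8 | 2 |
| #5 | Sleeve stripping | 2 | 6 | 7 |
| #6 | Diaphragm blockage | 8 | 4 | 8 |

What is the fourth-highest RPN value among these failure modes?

RPN = Severity × Occurrence × Detection:
  #1: 5 × 6 × 7 = 210
  #2: 7 × 8 × 6 = 336
  #3: 10 × 6 × 2 = 120
  #4: 8 × 2 × 5 = 80
  #5: 6 × 7 × 2 = 84
  #6: 4 × 8 × 8 = 256
Sorted descending: 336, 256, 210, 120, 84, 80.
The fourth-highest RPN is 120 (#3).

120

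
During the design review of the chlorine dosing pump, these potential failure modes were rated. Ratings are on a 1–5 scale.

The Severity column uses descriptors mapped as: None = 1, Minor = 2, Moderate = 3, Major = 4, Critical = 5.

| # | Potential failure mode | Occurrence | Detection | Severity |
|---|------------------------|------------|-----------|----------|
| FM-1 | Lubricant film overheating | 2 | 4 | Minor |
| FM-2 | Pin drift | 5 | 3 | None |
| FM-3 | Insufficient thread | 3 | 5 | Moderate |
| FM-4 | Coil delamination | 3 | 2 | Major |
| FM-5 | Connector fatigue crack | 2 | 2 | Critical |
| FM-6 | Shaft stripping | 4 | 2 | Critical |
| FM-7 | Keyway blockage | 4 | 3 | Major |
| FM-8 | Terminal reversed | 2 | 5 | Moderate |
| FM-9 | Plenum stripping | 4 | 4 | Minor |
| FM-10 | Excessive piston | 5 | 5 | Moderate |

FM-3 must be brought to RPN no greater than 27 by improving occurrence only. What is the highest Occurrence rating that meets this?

FM-3: S=3, O=3, D=5 → current RPN = 45.
Fixed product = 15. Need 15 × O ≤ 27, so O ≤ 27/15 = 1.80.
Maximum integer Occurrence rating = 1 (gives RPN 15; O=2 would give 30 > 27).

1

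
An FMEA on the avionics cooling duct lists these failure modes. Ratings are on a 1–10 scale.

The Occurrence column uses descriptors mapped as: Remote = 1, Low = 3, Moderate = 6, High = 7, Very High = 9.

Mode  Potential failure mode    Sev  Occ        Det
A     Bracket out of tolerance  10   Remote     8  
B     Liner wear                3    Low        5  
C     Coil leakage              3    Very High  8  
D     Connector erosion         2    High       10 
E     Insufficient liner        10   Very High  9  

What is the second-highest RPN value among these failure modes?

216

RPN = Severity × Occurrence × Detection:
  A: 10 × 1 × 8 = 80
  B: 3 × 3 × 5 = 45
  C: 3 × 9 × 8 = 216
  D: 2 × 7 × 10 = 140
  E: 10 × 9 × 9 = 810
Sorted descending: 810, 216, 140, 80, 45.
The second-highest RPN is 216 (C).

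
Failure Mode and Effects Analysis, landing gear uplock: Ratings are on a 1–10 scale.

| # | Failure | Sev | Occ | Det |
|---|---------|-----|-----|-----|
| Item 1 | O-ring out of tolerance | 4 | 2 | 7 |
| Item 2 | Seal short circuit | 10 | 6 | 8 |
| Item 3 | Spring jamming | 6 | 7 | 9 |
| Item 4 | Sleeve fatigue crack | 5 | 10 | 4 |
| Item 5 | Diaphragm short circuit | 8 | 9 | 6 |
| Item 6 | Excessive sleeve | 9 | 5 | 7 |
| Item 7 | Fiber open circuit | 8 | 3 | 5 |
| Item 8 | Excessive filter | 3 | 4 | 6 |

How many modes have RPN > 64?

7

RPN = Severity × Occurrence × Detection:
  Item 1: 4 × 2 × 7 = 56
  Item 2: 10 × 6 × 8 = 480
  Item 3: 6 × 7 × 9 = 378
  Item 4: 5 × 10 × 4 = 200
  Item 5: 8 × 9 × 6 = 432
  Item 6: 9 × 5 × 7 = 315
  Item 7: 8 × 3 × 5 = 120
  Item 8: 3 × 4 × 6 = 72
Modes with RPN > 64: Item 2 (480), Item 3 (378), Item 4 (200), Item 5 (432), Item 6 (315), Item 7 (120), Item 8 (72) → 7.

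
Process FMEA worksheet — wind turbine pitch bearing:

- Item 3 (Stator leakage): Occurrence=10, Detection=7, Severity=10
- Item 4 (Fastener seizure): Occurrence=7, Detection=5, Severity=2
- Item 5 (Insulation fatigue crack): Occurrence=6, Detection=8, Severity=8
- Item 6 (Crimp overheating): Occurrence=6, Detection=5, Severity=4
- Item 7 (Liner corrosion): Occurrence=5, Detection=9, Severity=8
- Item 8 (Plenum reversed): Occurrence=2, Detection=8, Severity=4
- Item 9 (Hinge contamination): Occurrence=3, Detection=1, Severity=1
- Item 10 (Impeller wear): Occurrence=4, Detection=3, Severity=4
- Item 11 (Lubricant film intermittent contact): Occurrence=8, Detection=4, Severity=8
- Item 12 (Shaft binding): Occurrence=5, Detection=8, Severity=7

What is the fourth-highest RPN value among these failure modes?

RPN = Severity × Occurrence × Detection:
  Item 3: 10 × 10 × 7 = 700
  Item 4: 2 × 7 × 5 = 70
  Item 5: 8 × 6 × 8 = 384
  Item 6: 4 × 6 × 5 = 120
  Item 7: 8 × 5 × 9 = 360
  Item 8: 4 × 2 × 8 = 64
  Item 9: 1 × 3 × 1 = 3
  Item 10: 4 × 4 × 3 = 48
  Item 11: 8 × 8 × 4 = 256
  Item 12: 7 × 5 × 8 = 280
Sorted descending: 700, 384, 360, 280, 256, 120, 70, 64, 48, 3.
The fourth-highest RPN is 280 (Item 12).

280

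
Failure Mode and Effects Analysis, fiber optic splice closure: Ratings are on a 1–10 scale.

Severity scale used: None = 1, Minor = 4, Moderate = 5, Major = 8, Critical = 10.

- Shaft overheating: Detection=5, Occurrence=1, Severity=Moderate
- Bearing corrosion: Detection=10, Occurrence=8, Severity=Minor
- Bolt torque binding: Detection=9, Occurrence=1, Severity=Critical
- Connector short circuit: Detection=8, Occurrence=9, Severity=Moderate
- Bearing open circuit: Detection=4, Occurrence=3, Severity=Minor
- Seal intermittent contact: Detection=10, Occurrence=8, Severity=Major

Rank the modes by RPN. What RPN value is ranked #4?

90

RPN = Severity × Occurrence × Detection:
  Shaft overheating: 5 × 1 × 5 = 25
  Bearing corrosion: 4 × 8 × 10 = 320
  Bolt torque binding: 10 × 1 × 9 = 90
  Connector short circuit: 5 × 9 × 8 = 360
  Bearing open circuit: 4 × 3 × 4 = 48
  Seal intermittent contact: 8 × 8 × 10 = 640
Sorted descending: 640, 360, 320, 90, 48, 25.
The fourth-highest RPN is 90 (Bolt torque binding).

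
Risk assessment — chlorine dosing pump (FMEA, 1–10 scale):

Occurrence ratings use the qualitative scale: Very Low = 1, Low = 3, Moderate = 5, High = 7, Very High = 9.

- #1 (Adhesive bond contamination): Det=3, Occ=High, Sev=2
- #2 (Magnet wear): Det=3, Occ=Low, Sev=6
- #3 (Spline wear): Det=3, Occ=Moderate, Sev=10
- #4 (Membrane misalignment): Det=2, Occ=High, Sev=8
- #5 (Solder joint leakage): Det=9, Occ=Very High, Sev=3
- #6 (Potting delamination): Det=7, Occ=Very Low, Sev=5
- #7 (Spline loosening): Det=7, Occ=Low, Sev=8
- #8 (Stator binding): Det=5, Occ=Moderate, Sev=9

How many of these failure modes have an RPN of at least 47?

RPN = Severity × Occurrence × Detection:
  #1: 2 × 7 × 3 = 42
  #2: 6 × 3 × 3 = 54
  #3: 10 × 5 × 3 = 150
  #4: 8 × 7 × 2 = 112
  #5: 3 × 9 × 9 = 243
  #6: 5 × 1 × 7 = 35
  #7: 8 × 3 × 7 = 168
  #8: 9 × 5 × 5 = 225
Modes with RPN ≥ 47: #2 (54), #3 (150), #4 (112), #5 (243), #7 (168), #8 (225) → 6.

6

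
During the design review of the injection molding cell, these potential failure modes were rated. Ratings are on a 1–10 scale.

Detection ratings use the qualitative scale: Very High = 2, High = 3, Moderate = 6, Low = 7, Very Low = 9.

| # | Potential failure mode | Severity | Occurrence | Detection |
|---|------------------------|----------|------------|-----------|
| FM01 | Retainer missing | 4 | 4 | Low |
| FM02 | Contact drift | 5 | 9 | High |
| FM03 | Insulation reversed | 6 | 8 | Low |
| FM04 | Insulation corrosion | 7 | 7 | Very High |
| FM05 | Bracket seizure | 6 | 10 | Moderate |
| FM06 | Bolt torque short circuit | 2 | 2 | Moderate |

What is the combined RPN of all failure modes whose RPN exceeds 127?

RPN = Severity × Occurrence × Detection:
  FM01: 4 × 4 × 7 = 112
  FM02: 5 × 9 × 3 = 135
  FM03: 6 × 8 × 7 = 336
  FM04: 7 × 7 × 2 = 98
  FM05: 6 × 10 × 6 = 360
  FM06: 2 × 2 × 6 = 24
RPN > 127: FM02 (135), FM03 (336), FM05 (360).
Sum: 135 + 336 + 360 = 831.

831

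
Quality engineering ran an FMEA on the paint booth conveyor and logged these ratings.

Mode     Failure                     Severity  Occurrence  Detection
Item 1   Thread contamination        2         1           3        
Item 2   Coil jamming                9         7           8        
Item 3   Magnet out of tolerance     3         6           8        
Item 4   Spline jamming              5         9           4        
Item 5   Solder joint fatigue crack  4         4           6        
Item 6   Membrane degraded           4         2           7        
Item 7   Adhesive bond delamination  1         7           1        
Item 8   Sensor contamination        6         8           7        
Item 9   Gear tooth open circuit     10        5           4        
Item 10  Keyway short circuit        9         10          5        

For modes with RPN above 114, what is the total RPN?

RPN = Severity × Occurrence × Detection:
  Item 1: 2 × 1 × 3 = 6
  Item 2: 9 × 7 × 8 = 504
  Item 3: 3 × 6 × 8 = 144
  Item 4: 5 × 9 × 4 = 180
  Item 5: 4 × 4 × 6 = 96
  Item 6: 4 × 2 × 7 = 56
  Item 7: 1 × 7 × 1 = 7
  Item 8: 6 × 8 × 7 = 336
  Item 9: 10 × 5 × 4 = 200
  Item 10: 9 × 10 × 5 = 450
RPN > 114: Item 2 (504), Item 3 (144), Item 4 (180), Item 8 (336), Item 9 (200), Item 10 (450).
Sum: 504 + 144 + 180 + 336 + 200 + 450 = 1814.

1814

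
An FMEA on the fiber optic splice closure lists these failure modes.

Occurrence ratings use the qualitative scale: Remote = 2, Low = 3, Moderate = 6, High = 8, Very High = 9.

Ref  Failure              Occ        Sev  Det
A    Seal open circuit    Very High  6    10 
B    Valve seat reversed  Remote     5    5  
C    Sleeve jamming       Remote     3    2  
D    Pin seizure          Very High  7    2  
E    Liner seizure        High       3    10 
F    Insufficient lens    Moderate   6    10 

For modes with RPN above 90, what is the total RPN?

RPN = Severity × Occurrence × Detection:
  A: 6 × 9 × 10 = 540
  B: 5 × 2 × 5 = 50
  C: 3 × 2 × 2 = 12
  D: 7 × 9 × 2 = 126
  E: 3 × 8 × 10 = 240
  F: 6 × 6 × 10 = 360
RPN > 90: A (540), D (126), E (240), F (360).
Sum: 540 + 126 + 240 + 360 = 1266.

1266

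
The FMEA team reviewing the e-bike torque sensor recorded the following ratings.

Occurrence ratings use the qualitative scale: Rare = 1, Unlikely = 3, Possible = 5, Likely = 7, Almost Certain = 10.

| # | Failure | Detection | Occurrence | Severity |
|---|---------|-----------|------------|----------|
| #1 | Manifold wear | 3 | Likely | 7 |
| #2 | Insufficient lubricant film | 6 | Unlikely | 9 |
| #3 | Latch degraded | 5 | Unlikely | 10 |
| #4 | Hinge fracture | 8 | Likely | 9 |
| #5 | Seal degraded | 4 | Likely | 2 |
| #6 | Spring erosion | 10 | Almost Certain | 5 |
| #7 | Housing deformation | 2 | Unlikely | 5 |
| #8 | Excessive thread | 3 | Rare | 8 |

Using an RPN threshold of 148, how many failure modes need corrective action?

RPN = Severity × Occurrence × Detection:
  #1: 7 × 7 × 3 = 147
  #2: 9 × 3 × 6 = 162
  #3: 10 × 3 × 5 = 150
  #4: 9 × 7 × 8 = 504
  #5: 2 × 7 × 4 = 56
  #6: 5 × 10 × 10 = 500
  #7: 5 × 3 × 2 = 30
  #8: 8 × 1 × 3 = 24
Modes with RPN ≥ 148: #2 (162), #3 (150), #4 (504), #6 (500) → 4.

4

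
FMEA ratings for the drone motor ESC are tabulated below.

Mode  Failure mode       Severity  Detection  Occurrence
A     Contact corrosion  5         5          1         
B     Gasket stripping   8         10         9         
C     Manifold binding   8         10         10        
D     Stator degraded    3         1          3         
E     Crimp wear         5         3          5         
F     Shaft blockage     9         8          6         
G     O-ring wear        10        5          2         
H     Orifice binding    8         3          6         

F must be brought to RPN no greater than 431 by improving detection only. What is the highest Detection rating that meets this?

F: S=9, O=6, D=8 → current RPN = 432.
Fixed product = 54. Need 54 × D ≤ 431, so D ≤ 431/54 = 7.98.
Maximum integer Detection rating = 7 (gives RPN 378; D=8 would give 432 > 431).

7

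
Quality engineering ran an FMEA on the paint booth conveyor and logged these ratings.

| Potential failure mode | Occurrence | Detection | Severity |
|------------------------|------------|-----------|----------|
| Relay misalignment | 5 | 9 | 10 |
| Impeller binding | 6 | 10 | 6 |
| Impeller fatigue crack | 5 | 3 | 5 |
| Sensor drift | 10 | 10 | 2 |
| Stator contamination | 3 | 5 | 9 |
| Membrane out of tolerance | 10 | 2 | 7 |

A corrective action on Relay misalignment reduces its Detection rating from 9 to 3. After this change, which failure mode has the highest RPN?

Impeller binding

RPN = Severity × Occurrence × Detection:
  Relay misalignment: 10 × 5 × 9 = 450
  Impeller binding: 6 × 6 × 10 = 360
  Impeller fatigue crack: 5 × 5 × 3 = 75
  Sensor drift: 2 × 10 × 10 = 200
  Stator contamination: 9 × 3 × 5 = 135
  Membrane out of tolerance: 7 × 10 × 2 = 140
After action: Relay misalignment → 10 × 5 × 3 = 150.
Revised RPNs: Impeller binding=360, Sensor drift=200, Relay misalignment=150, Membrane out of tolerance=140, Stator contamination=135, Impeller fatigue crack=75.
Highest is now Impeller binding (360).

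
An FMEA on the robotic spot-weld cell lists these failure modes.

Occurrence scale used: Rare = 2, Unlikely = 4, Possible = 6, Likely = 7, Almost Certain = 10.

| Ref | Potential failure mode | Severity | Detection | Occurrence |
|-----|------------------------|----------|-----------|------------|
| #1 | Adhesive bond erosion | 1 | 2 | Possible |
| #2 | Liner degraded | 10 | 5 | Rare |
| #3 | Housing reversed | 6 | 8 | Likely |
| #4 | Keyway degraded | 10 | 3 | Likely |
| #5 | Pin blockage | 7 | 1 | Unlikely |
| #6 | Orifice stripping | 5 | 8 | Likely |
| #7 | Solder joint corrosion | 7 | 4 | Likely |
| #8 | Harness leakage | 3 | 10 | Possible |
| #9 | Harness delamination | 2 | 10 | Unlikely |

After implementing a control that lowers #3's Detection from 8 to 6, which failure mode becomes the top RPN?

RPN = Severity × Occurrence × Detection:
  #1: 1 × 6 × 2 = 12
  #2: 10 × 2 × 5 = 100
  #3: 6 × 7 × 8 = 336
  #4: 10 × 7 × 3 = 210
  #5: 7 × 4 × 1 = 28
  #6: 5 × 7 × 8 = 280
  #7: 7 × 7 × 4 = 196
  #8: 3 × 6 × 10 = 180
  #9: 2 × 4 × 10 = 80
After action: #3 → 6 × 7 × 6 = 252.
Revised RPNs: #6=280, #3=252, #4=210, #7=196, #8=180, #2=100, #9=80, #5=28, #1=12.
Highest is now #6 (280).

#6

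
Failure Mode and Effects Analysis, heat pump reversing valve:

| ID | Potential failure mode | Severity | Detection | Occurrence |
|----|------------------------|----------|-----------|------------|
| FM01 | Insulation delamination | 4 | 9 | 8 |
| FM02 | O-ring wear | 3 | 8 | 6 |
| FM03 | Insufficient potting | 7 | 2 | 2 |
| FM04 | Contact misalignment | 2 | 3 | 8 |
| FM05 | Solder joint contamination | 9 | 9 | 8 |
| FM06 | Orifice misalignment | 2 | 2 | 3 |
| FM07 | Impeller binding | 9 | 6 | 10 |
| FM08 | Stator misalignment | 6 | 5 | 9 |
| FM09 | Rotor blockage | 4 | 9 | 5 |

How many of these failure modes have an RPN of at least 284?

RPN = Severity × Occurrence × Detection:
  FM01: 4 × 8 × 9 = 288
  FM02: 3 × 6 × 8 = 144
  FM03: 7 × 2 × 2 = 28
  FM04: 2 × 8 × 3 = 48
  FM05: 9 × 8 × 9 = 648
  FM06: 2 × 3 × 2 = 12
  FM07: 9 × 10 × 6 = 540
  FM08: 6 × 9 × 5 = 270
  FM09: 4 × 5 × 9 = 180
Modes with RPN ≥ 284: FM01 (288), FM05 (648), FM07 (540) → 3.

3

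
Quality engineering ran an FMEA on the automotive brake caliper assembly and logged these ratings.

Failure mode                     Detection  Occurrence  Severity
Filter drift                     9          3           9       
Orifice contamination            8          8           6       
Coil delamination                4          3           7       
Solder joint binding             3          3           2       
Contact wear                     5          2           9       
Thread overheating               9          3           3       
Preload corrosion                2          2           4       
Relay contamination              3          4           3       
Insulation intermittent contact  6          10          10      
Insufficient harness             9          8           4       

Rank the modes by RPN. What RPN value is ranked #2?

RPN = Severity × Occurrence × Detection:
  Filter drift: 9 × 3 × 9 = 243
  Orifice contamination: 6 × 8 × 8 = 384
  Coil delamination: 7 × 3 × 4 = 84
  Solder joint binding: 2 × 3 × 3 = 18
  Contact wear: 9 × 2 × 5 = 90
  Thread overheating: 3 × 3 × 9 = 81
  Preload corrosion: 4 × 2 × 2 = 16
  Relay contamination: 3 × 4 × 3 = 36
  Insulation intermittent contact: 10 × 10 × 6 = 600
  Insufficient harness: 4 × 8 × 9 = 288
Sorted descending: 600, 384, 288, 243, 90, 84, 81, 36, 18, 16.
The second-highest RPN is 384 (Orifice contamination).

384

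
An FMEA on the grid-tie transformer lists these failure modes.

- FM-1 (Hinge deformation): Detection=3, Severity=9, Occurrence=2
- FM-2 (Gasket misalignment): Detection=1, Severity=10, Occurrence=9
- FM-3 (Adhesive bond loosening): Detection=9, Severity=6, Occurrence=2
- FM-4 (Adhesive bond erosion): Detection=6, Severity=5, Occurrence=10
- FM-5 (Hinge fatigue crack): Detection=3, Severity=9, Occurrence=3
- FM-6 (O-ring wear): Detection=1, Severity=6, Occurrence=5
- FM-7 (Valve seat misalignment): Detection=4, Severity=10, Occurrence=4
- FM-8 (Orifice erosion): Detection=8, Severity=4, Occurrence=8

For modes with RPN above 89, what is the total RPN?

RPN = Severity × Occurrence × Detection:
  FM-1: 9 × 2 × 3 = 54
  FM-2: 10 × 9 × 1 = 90
  FM-3: 6 × 2 × 9 = 108
  FM-4: 5 × 10 × 6 = 300
  FM-5: 9 × 3 × 3 = 81
  FM-6: 6 × 5 × 1 = 30
  FM-7: 10 × 4 × 4 = 160
  FM-8: 4 × 8 × 8 = 256
RPN > 89: FM-2 (90), FM-3 (108), FM-4 (300), FM-7 (160), FM-8 (256).
Sum: 90 + 108 + 300 + 160 + 256 = 914.

914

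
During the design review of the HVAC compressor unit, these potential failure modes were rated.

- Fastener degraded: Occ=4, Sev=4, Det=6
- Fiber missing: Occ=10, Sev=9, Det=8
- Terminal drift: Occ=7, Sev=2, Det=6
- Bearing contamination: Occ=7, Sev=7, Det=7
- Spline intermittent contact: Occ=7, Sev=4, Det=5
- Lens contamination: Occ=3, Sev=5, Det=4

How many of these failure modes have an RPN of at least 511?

RPN = Severity × Occurrence × Detection:
  Fastener degraded: 4 × 4 × 6 = 96
  Fiber missing: 9 × 10 × 8 = 720
  Terminal drift: 2 × 7 × 6 = 84
  Bearing contamination: 7 × 7 × 7 = 343
  Spline intermittent contact: 4 × 7 × 5 = 140
  Lens contamination: 5 × 3 × 4 = 60
Modes with RPN ≥ 511: Fiber missing (720) → 1.

1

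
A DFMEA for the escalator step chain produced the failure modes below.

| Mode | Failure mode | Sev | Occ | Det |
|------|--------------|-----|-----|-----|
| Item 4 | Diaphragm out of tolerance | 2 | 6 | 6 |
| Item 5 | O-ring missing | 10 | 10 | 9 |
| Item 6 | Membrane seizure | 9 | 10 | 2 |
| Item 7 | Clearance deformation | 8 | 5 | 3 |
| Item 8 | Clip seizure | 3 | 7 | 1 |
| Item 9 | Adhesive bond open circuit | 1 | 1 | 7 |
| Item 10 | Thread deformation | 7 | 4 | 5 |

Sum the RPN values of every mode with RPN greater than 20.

RPN = Severity × Occurrence × Detection:
  Item 4: 2 × 6 × 6 = 72
  Item 5: 10 × 10 × 9 = 900
  Item 6: 9 × 10 × 2 = 180
  Item 7: 8 × 5 × 3 = 120
  Item 8: 3 × 7 × 1 = 21
  Item 9: 1 × 1 × 7 = 7
  Item 10: 7 × 4 × 5 = 140
RPN > 20: Item 4 (72), Item 5 (900), Item 6 (180), Item 7 (120), Item 8 (21), Item 10 (140).
Sum: 72 + 900 + 180 + 120 + 21 + 140 = 1433.

1433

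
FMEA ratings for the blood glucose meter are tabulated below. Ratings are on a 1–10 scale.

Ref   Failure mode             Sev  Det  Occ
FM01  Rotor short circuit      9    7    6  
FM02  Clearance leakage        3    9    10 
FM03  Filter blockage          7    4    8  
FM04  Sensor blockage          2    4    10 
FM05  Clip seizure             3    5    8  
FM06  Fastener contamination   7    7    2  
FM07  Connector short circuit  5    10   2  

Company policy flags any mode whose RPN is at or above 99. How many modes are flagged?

RPN = Severity × Occurrence × Detection:
  FM01: 9 × 6 × 7 = 378
  FM02: 3 × 10 × 9 = 270
  FM03: 7 × 8 × 4 = 224
  FM04: 2 × 10 × 4 = 80
  FM05: 3 × 8 × 5 = 120
  FM06: 7 × 2 × 7 = 98
  FM07: 5 × 2 × 10 = 100
Modes with RPN ≥ 99: FM01 (378), FM02 (270), FM03 (224), FM05 (120), FM07 (100) → 5.

5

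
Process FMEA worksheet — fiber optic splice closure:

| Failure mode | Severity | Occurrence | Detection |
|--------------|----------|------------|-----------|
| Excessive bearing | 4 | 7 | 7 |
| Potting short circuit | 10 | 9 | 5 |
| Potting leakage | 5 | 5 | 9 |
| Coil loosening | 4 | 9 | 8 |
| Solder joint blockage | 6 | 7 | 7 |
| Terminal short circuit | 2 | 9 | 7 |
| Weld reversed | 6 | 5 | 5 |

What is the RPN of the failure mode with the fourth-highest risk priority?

225

RPN = Severity × Occurrence × Detection:
  Excessive bearing: 4 × 7 × 7 = 196
  Potting short circuit: 10 × 9 × 5 = 450
  Potting leakage: 5 × 5 × 9 = 225
  Coil loosening: 4 × 9 × 8 = 288
  Solder joint blockage: 6 × 7 × 7 = 294
  Terminal short circuit: 2 × 9 × 7 = 126
  Weld reversed: 6 × 5 × 5 = 150
Sorted descending: 450, 294, 288, 225, 196, 150, 126.
The fourth-highest RPN is 225 (Potting leakage).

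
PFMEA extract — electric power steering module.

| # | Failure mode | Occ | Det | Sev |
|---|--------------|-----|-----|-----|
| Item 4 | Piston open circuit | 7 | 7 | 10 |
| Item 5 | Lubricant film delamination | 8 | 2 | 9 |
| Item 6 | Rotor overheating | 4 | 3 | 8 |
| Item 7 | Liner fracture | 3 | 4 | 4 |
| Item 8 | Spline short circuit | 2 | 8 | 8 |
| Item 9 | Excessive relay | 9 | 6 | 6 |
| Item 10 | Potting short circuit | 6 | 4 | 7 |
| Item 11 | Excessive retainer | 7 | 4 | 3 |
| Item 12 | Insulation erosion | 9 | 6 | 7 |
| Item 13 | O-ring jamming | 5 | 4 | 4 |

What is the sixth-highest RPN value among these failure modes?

RPN = Severity × Occurrence × Detection:
  Item 4: 10 × 7 × 7 = 490
  Item 5: 9 × 8 × 2 = 144
  Item 6: 8 × 4 × 3 = 96
  Item 7: 4 × 3 × 4 = 48
  Item 8: 8 × 2 × 8 = 128
  Item 9: 6 × 9 × 6 = 324
  Item 10: 7 × 6 × 4 = 168
  Item 11: 3 × 7 × 4 = 84
  Item 12: 7 × 9 × 6 = 378
  Item 13: 4 × 5 × 4 = 80
Sorted descending: 490, 378, 324, 168, 144, 128, 96, 84, 80, 48.
The sixth-highest RPN is 128 (Item 8).

128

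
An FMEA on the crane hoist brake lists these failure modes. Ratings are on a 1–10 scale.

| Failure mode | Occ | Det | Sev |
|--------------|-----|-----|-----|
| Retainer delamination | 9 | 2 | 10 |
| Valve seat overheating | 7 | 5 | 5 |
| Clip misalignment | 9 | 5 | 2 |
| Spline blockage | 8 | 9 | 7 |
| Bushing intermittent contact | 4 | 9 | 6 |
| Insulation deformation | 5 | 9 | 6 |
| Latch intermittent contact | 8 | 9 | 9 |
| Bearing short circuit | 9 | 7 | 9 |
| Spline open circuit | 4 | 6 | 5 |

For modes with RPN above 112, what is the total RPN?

2680

RPN = Severity × Occurrence × Detection:
  Retainer delamination: 10 × 9 × 2 = 180
  Valve seat overheating: 5 × 7 × 5 = 175
  Clip misalignment: 2 × 9 × 5 = 90
  Spline blockage: 7 × 8 × 9 = 504
  Bushing intermittent contact: 6 × 4 × 9 = 216
  Insulation deformation: 6 × 5 × 9 = 270
  Latch intermittent contact: 9 × 8 × 9 = 648
  Bearing short circuit: 9 × 9 × 7 = 567
  Spline open circuit: 5 × 4 × 6 = 120
RPN > 112: Retainer delamination (180), Valve seat overheating (175), Spline blockage (504), Bushing intermittent contact (216), Insulation deformation (270), Latch intermittent contact (648), Bearing short circuit (567), Spline open circuit (120).
Sum: 180 + 175 + 504 + 216 + 270 + 648 + 567 + 120 = 2680.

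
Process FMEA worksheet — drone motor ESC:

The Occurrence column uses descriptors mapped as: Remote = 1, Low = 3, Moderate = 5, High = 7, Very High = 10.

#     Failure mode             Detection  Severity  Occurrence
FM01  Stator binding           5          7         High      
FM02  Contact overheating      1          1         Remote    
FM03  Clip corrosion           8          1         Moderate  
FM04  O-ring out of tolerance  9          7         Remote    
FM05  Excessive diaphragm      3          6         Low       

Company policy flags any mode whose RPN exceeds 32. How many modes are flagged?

RPN = Severity × Occurrence × Detection:
  FM01: 7 × 7 × 5 = 245
  FM02: 1 × 1 × 1 = 1
  FM03: 1 × 5 × 8 = 40
  FM04: 7 × 1 × 9 = 63
  FM05: 6 × 3 × 3 = 54
Modes with RPN > 32: FM01 (245), FM03 (40), FM04 (63), FM05 (54) → 4.

4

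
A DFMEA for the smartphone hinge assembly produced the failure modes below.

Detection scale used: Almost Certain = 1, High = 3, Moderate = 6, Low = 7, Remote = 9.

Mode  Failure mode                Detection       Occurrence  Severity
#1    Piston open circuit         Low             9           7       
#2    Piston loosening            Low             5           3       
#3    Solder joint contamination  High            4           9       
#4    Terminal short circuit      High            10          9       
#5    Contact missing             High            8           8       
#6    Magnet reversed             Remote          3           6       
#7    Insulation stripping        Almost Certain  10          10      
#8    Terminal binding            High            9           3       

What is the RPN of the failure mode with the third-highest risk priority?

192

RPN = Severity × Occurrence × Detection:
  #1: 7 × 9 × 7 = 441
  #2: 3 × 5 × 7 = 105
  #3: 9 × 4 × 3 = 108
  #4: 9 × 10 × 3 = 270
  #5: 8 × 8 × 3 = 192
  #6: 6 × 3 × 9 = 162
  #7: 10 × 10 × 1 = 100
  #8: 3 × 9 × 3 = 81
Sorted descending: 441, 270, 192, 162, 108, 105, 100, 81.
The third-highest RPN is 192 (#5).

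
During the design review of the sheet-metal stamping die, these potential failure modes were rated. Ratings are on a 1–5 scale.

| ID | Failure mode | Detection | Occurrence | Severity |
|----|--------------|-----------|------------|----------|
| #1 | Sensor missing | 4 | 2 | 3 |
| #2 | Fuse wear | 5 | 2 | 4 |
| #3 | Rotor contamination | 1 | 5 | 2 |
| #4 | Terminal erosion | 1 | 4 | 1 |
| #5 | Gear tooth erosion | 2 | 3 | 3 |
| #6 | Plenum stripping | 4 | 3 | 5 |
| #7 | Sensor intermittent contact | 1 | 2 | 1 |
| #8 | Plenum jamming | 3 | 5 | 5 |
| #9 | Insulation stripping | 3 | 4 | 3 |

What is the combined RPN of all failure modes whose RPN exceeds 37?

175

RPN = Severity × Occurrence × Detection:
  #1: 3 × 2 × 4 = 24
  #2: 4 × 2 × 5 = 40
  #3: 2 × 5 × 1 = 10
  #4: 1 × 4 × 1 = 4
  #5: 3 × 3 × 2 = 18
  #6: 5 × 3 × 4 = 60
  #7: 1 × 2 × 1 = 2
  #8: 5 × 5 × 3 = 75
  #9: 3 × 4 × 3 = 36
RPN > 37: #2 (40), #6 (60), #8 (75).
Sum: 40 + 60 + 75 = 175.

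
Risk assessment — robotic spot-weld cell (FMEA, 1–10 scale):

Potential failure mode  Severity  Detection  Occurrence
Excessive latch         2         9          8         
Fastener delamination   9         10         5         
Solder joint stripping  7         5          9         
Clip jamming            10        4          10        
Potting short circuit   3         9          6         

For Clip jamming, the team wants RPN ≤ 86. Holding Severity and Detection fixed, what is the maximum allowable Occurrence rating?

2

Clip jamming: S=10, O=10, D=4 → current RPN = 400.
Fixed product = 40. Need 40 × O ≤ 86, so O ≤ 86/40 = 2.15.
Maximum integer Occurrence rating = 2 (gives RPN 80; O=3 would give 120 > 86).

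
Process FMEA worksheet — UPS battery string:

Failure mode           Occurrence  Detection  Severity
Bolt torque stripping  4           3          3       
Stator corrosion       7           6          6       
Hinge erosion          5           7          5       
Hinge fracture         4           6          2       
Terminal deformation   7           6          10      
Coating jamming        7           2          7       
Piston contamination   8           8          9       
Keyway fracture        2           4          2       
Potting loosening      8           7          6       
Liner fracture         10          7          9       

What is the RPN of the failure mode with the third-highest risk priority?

RPN = Severity × Occurrence × Detection:
  Bolt torque stripping: 3 × 4 × 3 = 36
  Stator corrosion: 6 × 7 × 6 = 252
  Hinge erosion: 5 × 5 × 7 = 175
  Hinge fracture: 2 × 4 × 6 = 48
  Terminal deformation: 10 × 7 × 6 = 420
  Coating jamming: 7 × 7 × 2 = 98
  Piston contamination: 9 × 8 × 8 = 576
  Keyway fracture: 2 × 2 × 4 = 16
  Potting loosening: 6 × 8 × 7 = 336
  Liner fracture: 9 × 10 × 7 = 630
Sorted descending: 630, 576, 420, 336, 252, 175, 98, 48, 36, 16.
The third-highest RPN is 420 (Terminal deformation).

420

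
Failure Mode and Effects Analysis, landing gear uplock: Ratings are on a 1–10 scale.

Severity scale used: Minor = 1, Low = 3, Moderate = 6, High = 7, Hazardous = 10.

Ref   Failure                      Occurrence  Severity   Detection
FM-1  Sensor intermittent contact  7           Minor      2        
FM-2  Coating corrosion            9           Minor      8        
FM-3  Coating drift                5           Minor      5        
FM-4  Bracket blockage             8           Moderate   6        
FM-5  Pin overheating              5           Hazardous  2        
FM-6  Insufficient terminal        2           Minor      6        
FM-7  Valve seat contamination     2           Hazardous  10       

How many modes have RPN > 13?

RPN = Severity × Occurrence × Detection:
  FM-1: 1 × 7 × 2 = 14
  FM-2: 1 × 9 × 8 = 72
  FM-3: 1 × 5 × 5 = 25
  FM-4: 6 × 8 × 6 = 288
  FM-5: 10 × 5 × 2 = 100
  FM-6: 1 × 2 × 6 = 12
  FM-7: 10 × 2 × 10 = 200
Modes with RPN > 13: FM-1 (14), FM-2 (72), FM-3 (25), FM-4 (288), FM-5 (100), FM-7 (200) → 6.

6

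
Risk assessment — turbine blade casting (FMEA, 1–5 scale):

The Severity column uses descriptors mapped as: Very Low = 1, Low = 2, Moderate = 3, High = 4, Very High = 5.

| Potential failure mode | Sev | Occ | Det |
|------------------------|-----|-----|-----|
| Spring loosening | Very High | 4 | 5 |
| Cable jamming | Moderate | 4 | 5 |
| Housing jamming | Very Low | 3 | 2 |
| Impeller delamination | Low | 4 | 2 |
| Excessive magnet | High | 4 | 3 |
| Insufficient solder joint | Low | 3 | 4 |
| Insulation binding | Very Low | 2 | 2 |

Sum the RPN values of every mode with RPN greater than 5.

RPN = Severity × Occurrence × Detection:
  Spring loosening: 5 × 4 × 5 = 100
  Cable jamming: 3 × 4 × 5 = 60
  Housing jamming: 1 × 3 × 2 = 6
  Impeller delamination: 2 × 4 × 2 = 16
  Excessive magnet: 4 × 4 × 3 = 48
  Insufficient solder joint: 2 × 3 × 4 = 24
  Insulation binding: 1 × 2 × 2 = 4
RPN > 5: Spring loosening (100), Cable jamming (60), Housing jamming (6), Impeller delamination (16), Excessive magnet (48), Insufficient solder joint (24).
Sum: 100 + 60 + 6 + 16 + 48 + 24 = 254.

254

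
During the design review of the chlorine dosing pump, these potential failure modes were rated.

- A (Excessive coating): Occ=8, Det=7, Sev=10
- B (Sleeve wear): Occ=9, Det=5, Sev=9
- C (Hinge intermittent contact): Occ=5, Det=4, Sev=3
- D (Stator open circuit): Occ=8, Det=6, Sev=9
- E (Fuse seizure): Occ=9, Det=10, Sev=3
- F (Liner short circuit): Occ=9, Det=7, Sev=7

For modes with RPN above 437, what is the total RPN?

RPN = Severity × Occurrence × Detection:
  A: 10 × 8 × 7 = 560
  B: 9 × 9 × 5 = 405
  C: 3 × 5 × 4 = 60
  D: 9 × 8 × 6 = 432
  E: 3 × 9 × 10 = 270
  F: 7 × 9 × 7 = 441
RPN > 437: A (560), F (441).
Sum: 560 + 441 = 1001.

1001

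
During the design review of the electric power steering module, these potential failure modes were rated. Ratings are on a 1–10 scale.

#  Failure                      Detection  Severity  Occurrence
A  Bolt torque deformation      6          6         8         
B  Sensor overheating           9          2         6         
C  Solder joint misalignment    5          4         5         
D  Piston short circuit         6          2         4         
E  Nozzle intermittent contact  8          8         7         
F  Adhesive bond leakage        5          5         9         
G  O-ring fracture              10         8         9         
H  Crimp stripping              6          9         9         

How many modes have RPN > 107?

6

RPN = Severity × Occurrence × Detection:
  A: 6 × 8 × 6 = 288
  B: 2 × 6 × 9 = 108
  C: 4 × 5 × 5 = 100
  D: 2 × 4 × 6 = 48
  E: 8 × 7 × 8 = 448
  F: 5 × 9 × 5 = 225
  G: 8 × 9 × 10 = 720
  H: 9 × 9 × 6 = 486
Modes with RPN > 107: A (288), B (108), E (448), F (225), G (720), H (486) → 6.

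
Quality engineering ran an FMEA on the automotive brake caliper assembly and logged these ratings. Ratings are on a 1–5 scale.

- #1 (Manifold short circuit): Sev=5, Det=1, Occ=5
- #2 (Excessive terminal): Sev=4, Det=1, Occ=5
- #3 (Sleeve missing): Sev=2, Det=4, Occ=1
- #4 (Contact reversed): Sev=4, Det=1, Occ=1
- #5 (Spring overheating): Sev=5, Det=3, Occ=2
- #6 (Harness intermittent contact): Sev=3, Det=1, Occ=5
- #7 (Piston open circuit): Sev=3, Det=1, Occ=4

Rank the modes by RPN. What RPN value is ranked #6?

8

RPN = Severity × Occurrence × Detection:
  #1: 5 × 5 × 1 = 25
  #2: 4 × 5 × 1 = 20
  #3: 2 × 1 × 4 = 8
  #4: 4 × 1 × 1 = 4
  #5: 5 × 2 × 3 = 30
  #6: 3 × 5 × 1 = 15
  #7: 3 × 4 × 1 = 12
Sorted descending: 30, 25, 20, 15, 12, 8, 4.
The sixth-highest RPN is 8 (#3).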